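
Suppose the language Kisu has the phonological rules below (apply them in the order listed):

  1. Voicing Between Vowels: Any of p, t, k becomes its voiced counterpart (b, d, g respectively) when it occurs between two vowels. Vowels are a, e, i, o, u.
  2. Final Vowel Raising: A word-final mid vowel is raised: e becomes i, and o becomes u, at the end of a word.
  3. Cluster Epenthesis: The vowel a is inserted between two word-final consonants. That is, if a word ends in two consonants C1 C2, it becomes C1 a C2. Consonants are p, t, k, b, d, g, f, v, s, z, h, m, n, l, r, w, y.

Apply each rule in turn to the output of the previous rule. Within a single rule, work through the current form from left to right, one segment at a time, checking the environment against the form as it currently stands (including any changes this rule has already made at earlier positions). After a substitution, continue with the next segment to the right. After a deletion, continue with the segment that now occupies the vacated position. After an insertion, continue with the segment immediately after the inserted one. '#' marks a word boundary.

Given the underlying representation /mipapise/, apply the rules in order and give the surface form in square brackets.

[mibabisi]

1 Voicing Between Vowels: [mipapise] → [mibabise]
2 Final Vowel Raising: [mibabise] → [mibabisi]
3 Cluster Epenthesis: no change — [mibabisi]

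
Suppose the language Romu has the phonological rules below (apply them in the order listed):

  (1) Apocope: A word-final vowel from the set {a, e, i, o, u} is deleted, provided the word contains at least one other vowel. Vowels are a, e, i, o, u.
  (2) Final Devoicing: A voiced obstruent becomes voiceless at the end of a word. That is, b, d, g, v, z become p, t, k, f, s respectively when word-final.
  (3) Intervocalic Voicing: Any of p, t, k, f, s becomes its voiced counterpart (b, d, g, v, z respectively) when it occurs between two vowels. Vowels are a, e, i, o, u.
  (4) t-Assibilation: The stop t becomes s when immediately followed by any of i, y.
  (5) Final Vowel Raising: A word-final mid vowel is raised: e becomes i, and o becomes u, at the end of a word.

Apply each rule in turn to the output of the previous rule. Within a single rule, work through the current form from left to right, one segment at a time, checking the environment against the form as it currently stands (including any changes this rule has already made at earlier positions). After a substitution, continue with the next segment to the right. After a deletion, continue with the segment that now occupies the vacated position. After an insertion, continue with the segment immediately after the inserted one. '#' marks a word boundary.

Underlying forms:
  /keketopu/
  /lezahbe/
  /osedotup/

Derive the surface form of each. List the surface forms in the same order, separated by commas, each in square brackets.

/keketopu/:
  (1) Apocope: [keketopu] → [keketop]
  (2) Final Devoicing: no change — [keketop]
  (3) Intervocalic Voicing: [keketop] → [kegedop]
  (4) t-Assibilation: no change — [kegedop]
  (5) Final Vowel Raising: no change — [kegedop]
/lezahbe/:
  (1) Apocope: [lezahbe] → [lezahb]
  (2) Final Devoicing: [lezahb] → [lezahp]
  (3) Intervocalic Voicing: no change — [lezahp]
  (4) t-Assibilation: no change — [lezahp]
  (5) Final Vowel Raising: no change — [lezahp]
/osedotup/:
  (1) Apocope: no change — [osedotup]
  (2) Final Devoicing: no change — [osedotup]
  (3) Intervocalic Voicing: [osedotup] → [ozedodup]
  (4) t-Assibilation: no change — [ozedodup]
  (5) Final Vowel Raising: no change — [ozedodup]

[kegedop], [lezahp], [ozedodup]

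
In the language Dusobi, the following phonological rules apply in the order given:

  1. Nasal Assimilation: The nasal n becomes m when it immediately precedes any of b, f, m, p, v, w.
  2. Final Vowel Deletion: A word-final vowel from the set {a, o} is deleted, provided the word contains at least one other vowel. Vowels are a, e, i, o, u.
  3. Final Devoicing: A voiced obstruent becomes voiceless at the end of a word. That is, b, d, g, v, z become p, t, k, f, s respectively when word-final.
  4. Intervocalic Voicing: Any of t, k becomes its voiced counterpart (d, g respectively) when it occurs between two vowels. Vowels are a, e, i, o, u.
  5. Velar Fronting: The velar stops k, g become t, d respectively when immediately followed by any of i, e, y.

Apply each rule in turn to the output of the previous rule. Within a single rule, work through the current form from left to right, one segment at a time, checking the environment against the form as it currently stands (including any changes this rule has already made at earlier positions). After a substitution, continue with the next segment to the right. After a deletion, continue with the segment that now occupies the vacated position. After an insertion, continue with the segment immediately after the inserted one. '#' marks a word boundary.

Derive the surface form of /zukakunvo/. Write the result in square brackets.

[zugagumf]

1 Nasal Assimilation: [zukakunvo] → [zukakumvo]
2 Final Vowel Deletion: [zukakumvo] → [zukakumv]
3 Final Devoicing: [zukakumv] → [zukakumf]
4 Intervocalic Voicing: [zukakumf] → [zugagumf]
5 Velar Fronting: no change — [zugagumf]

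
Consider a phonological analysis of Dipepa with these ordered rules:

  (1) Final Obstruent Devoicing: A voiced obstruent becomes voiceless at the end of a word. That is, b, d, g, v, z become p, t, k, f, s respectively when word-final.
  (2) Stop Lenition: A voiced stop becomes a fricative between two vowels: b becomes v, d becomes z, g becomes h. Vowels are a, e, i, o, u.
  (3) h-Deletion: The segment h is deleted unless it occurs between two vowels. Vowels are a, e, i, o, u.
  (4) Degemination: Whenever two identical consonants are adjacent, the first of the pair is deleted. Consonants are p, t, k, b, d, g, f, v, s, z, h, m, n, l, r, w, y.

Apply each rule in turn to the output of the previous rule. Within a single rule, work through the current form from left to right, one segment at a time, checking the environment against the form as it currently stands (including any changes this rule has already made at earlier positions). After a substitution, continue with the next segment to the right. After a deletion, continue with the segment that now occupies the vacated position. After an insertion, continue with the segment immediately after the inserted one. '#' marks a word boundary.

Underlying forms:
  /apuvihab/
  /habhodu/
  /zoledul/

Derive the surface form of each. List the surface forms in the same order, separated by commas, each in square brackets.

[apuvihap], [abozu], [zolezul]

/apuvihab/:
  (1) Final Obstruent Devoicing: [apuvihab] → [apuvihap]
  (2) Stop Lenition: no change — [apuvihap]
  (3) h-Deletion: no change — [apuvihap]
  (4) Degemination: no change — [apuvihap]
/habhodu/:
  (1) Final Obstruent Devoicing: no change — [habhodu]
  (2) Stop Lenition: [habhodu] → [habhozu]
  (3) h-Deletion: [habhozu] → [abozu]
  (4) Degemination: no change — [abozu]
/zoledul/:
  (1) Final Obstruent Devoicing: no change — [zoledul]
  (2) Stop Lenition: [zoledul] → [zolezul]
  (3) h-Deletion: no change — [zolezul]
  (4) Degemination: no change — [zolezul]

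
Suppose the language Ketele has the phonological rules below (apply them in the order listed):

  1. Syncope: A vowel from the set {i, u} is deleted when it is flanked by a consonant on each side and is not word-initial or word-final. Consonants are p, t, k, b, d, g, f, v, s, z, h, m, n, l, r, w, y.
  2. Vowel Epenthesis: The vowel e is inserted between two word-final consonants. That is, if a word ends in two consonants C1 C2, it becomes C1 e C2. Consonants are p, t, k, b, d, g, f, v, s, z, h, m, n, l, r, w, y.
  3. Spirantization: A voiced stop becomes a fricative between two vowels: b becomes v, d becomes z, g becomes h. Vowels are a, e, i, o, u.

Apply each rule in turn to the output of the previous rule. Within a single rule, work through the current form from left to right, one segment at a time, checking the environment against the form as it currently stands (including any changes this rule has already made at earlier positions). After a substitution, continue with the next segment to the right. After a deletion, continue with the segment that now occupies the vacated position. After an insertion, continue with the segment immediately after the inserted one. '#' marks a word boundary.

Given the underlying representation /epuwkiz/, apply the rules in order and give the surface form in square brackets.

1 Syncope: [epuwkiz] → [epwkz]
2 Vowel Epenthesis: [epwkz] → [epwkez]
3 Spirantization: no change — [epwkez]

[epwkez]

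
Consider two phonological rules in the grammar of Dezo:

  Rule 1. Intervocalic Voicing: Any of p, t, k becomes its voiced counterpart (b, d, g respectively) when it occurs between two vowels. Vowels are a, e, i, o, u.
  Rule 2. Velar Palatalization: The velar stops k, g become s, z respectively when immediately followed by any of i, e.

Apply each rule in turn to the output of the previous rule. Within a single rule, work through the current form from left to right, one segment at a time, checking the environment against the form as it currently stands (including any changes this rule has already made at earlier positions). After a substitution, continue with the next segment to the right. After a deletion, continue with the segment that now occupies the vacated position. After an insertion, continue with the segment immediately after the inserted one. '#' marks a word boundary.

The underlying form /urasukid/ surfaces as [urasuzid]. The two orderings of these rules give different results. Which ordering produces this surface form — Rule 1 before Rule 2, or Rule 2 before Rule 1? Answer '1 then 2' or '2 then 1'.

Order 1 then 2:
  1 Intervocalic Voicing: [urasukid] → [urasugid]
  2 Velar Palatalization: [urasugid] → [urasuzid]
  result: [urasuzid]
Order 2 then 1:
  2 Velar Palatalization: [urasukid] → [urasusid]
  1 Intervocalic Voicing: no change — [urasusid]
  result: [urasusid]

1 then 2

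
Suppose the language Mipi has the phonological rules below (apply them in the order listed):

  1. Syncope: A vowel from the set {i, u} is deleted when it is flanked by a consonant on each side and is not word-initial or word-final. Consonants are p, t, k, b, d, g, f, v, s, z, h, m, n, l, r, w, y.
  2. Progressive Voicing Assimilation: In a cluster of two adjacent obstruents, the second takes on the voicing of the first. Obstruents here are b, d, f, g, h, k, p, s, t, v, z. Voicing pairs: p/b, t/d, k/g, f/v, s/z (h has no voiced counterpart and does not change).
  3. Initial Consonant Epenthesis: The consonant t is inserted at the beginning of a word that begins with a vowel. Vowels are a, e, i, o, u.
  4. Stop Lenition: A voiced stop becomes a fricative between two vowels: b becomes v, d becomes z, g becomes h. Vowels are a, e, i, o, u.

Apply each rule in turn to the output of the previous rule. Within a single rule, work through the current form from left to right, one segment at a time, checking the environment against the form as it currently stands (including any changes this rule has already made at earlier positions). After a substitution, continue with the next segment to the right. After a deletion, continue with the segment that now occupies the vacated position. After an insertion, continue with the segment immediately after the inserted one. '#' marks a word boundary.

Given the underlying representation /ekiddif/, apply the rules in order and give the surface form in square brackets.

[tekttf]

1 Syncope: [ekiddif] → [ekddf]
2 Progressive Voicing Assimilation: [ekddf] → [ekttf]
3 Initial Consonant Epenthesis: [ekttf] → [tekttf]
4 Stop Lenition: no change — [tekttf]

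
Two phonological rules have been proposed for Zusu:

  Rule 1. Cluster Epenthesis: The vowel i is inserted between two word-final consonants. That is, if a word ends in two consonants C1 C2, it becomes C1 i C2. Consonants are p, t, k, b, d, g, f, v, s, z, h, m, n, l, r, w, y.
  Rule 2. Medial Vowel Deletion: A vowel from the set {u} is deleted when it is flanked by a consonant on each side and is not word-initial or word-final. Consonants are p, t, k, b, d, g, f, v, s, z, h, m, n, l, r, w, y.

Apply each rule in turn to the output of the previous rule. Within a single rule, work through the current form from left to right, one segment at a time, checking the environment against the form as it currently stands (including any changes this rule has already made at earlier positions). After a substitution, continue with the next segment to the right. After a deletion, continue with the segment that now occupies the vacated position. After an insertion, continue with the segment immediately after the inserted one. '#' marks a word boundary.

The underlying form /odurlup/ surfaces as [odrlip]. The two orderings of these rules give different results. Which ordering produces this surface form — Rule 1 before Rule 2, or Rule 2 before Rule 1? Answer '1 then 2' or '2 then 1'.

Order 1 then 2:
  1 Cluster Epenthesis: no change — [odurlup]
  2 Medial Vowel Deletion: [odurlup] → [odrlp]
  result: [odrlp]
Order 2 then 1:
  2 Medial Vowel Deletion: [odurlup] → [odrlp]
  1 Cluster Epenthesis: [odrlp] → [odrlip]
  result: [odrlip]

2 then 1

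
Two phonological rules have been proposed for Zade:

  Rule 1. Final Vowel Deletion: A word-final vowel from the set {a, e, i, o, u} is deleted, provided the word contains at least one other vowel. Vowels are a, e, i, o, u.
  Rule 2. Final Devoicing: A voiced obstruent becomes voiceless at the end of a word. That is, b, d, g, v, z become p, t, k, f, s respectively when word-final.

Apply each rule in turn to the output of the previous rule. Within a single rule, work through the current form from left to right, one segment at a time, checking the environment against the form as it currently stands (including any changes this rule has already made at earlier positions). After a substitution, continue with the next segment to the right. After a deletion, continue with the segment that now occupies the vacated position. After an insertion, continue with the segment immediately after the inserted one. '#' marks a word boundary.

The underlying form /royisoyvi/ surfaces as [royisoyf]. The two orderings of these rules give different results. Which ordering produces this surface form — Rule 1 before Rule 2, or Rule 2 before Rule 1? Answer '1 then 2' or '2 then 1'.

Order 1 then 2:
  1 Final Vowel Deletion: [royisoyvi] → [royisoyv]
  2 Final Devoicing: [royisoyv] → [royisoyf]
  result: [royisoyf]
Order 2 then 1:
  2 Final Devoicing: no change — [royisoyvi]
  1 Final Vowel Deletion: [royisoyvi] → [royisoyv]
  result: [royisoyv]

1 then 2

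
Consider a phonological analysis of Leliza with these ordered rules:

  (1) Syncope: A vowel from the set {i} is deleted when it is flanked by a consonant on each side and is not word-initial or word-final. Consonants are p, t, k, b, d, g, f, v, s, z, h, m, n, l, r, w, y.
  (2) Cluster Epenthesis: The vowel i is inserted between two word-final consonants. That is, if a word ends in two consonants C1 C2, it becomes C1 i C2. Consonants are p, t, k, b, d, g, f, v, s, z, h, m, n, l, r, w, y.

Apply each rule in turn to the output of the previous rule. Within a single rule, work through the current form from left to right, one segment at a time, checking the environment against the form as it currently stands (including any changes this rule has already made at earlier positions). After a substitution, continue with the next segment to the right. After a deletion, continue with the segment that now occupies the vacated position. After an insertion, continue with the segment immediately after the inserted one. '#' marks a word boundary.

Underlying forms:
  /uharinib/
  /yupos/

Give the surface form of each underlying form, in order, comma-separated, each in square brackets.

/uharinib/:
  (1) Syncope: [uharinib] → [uharnb]
  (2) Cluster Epenthesis: [uharnb] → [uharnib]
/yupos/:
  (1) Syncope: no change — [yupos]
  (2) Cluster Epenthesis: no change — [yupos]

[uharnib], [yupos]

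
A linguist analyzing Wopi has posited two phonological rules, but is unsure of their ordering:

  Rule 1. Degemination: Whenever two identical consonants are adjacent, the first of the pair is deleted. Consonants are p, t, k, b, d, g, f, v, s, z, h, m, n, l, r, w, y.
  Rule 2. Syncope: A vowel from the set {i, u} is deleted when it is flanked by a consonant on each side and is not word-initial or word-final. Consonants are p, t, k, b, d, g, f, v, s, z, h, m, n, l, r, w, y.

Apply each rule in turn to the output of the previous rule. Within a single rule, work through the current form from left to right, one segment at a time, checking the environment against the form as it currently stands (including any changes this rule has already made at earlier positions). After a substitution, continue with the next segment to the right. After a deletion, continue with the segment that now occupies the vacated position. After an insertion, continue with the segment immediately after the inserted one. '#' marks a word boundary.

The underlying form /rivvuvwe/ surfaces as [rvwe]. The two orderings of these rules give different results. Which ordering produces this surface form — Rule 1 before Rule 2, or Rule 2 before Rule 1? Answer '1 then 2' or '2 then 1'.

Order 1 then 2:
  1 Degemination: [rivvuvwe] → [rivuvwe]
  2 Syncope: [rivuvwe] → [rvvwe]
  result: [rvvwe]
Order 2 then 1:
  2 Syncope: [rivvuvwe] → [rvvvwe]
  1 Degemination: [rvvvwe] → [rvwe]
  result: [rvwe]

2 then 1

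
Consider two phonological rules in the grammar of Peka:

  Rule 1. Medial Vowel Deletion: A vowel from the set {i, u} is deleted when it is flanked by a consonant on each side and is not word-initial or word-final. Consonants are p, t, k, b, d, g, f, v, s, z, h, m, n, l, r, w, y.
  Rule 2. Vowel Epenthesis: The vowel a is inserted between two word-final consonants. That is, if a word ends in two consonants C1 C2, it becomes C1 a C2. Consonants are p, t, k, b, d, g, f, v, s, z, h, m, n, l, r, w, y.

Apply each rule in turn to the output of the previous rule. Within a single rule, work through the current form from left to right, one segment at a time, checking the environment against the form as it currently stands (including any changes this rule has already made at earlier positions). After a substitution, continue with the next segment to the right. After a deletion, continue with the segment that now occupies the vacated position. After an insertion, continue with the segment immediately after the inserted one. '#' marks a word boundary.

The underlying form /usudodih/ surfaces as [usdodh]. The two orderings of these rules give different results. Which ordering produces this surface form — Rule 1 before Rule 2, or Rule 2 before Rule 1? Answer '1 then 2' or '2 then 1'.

2 then 1

Order 1 then 2:
  1 Medial Vowel Deletion: [usudodih] → [usdodh]
  2 Vowel Epenthesis: [usdodh] → [usdodah]
  result: [usdodah]
Order 2 then 1:
  2 Vowel Epenthesis: no change — [usudodih]
  1 Medial Vowel Deletion: [usudodih] → [usdodh]
  result: [usdodh]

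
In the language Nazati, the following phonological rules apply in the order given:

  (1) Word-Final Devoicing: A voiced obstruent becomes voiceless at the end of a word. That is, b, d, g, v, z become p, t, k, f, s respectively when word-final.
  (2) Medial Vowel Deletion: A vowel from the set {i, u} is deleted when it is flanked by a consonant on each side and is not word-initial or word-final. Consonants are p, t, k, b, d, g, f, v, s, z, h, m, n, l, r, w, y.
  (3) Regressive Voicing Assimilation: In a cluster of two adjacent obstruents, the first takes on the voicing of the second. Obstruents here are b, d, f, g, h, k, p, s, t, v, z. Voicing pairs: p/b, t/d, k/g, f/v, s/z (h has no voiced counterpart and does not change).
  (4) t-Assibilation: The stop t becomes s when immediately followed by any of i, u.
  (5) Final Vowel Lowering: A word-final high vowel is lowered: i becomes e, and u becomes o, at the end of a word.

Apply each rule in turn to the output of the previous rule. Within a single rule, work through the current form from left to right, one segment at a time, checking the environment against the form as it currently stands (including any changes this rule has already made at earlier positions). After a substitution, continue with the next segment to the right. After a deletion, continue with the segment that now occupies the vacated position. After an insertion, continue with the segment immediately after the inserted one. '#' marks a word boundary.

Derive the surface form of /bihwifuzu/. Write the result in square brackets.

(1) Word-Final Devoicing: no change — [bihwifuzu]
(2) Medial Vowel Deletion: [bihwifuzu] → [bhwfzu]
(3) Regressive Voicing Assimilation: [bhwfzu] → [phwvzu]
(4) t-Assibilation: no change — [phwvzu]
(5) Final Vowel Lowering: [phwvzu] → [phwvzo]

[phwvzo]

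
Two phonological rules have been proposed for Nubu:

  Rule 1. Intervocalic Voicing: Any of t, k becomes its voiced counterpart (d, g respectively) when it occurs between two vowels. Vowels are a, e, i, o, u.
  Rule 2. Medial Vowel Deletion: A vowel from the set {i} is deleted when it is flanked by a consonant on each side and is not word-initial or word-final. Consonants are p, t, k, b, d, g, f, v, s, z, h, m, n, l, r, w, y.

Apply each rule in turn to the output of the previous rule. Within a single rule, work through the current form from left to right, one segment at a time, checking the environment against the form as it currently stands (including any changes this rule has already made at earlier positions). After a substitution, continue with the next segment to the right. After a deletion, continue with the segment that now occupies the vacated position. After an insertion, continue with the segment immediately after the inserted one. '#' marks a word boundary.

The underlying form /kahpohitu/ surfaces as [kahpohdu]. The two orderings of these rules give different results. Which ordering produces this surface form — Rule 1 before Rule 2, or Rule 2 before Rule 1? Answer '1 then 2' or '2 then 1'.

1 then 2

Order 1 then 2:
  1 Intervocalic Voicing: [kahpohitu] → [kahpohidu]
  2 Medial Vowel Deletion: [kahpohidu] → [kahpohdu]
  result: [kahpohdu]
Order 2 then 1:
  2 Medial Vowel Deletion: [kahpohitu] → [kahpohtu]
  1 Intervocalic Voicing: no change — [kahpohtu]
  result: [kahpohtu]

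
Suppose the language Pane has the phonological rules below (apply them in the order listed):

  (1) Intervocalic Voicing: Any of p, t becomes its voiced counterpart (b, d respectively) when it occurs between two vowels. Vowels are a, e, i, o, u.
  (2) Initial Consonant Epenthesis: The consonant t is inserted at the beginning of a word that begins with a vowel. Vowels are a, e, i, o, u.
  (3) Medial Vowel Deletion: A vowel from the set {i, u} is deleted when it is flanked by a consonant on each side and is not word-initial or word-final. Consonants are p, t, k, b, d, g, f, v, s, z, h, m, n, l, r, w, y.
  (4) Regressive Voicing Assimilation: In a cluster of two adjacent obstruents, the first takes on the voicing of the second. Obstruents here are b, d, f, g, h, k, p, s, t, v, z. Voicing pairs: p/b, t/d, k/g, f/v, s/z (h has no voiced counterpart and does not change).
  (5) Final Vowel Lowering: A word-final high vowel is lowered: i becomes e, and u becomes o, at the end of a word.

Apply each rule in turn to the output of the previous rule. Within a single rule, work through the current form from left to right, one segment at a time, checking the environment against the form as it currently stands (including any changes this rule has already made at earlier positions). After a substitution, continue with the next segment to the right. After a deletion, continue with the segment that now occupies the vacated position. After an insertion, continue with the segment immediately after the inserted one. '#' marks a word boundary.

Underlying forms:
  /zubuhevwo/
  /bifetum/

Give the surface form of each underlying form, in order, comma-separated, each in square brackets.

/zubuhevwo/:
  (1) Intervocalic Voicing: no change — [zubuhevwo]
  (2) Initial Consonant Epenthesis: no change — [zubuhevwo]
  (3) Medial Vowel Deletion: [zubuhevwo] → [zbhevwo]
  (4) Regressive Voicing Assimilation: [zbhevwo] → [zphevwo]
  (5) Final Vowel Lowering: no change — [zphevwo]
/bifetum/:
  (1) Intervocalic Voicing: [bifetum] → [bifedum]
  (2) Initial Consonant Epenthesis: no change — [bifedum]
  (3) Medial Vowel Deletion: [bifedum] → [bfedm]
  (4) Regressive Voicing Assimilation: [bfedm] → [pfedm]
  (5) Final Vowel Lowering: no change — [pfedm]

[zphevwo], [pfedm]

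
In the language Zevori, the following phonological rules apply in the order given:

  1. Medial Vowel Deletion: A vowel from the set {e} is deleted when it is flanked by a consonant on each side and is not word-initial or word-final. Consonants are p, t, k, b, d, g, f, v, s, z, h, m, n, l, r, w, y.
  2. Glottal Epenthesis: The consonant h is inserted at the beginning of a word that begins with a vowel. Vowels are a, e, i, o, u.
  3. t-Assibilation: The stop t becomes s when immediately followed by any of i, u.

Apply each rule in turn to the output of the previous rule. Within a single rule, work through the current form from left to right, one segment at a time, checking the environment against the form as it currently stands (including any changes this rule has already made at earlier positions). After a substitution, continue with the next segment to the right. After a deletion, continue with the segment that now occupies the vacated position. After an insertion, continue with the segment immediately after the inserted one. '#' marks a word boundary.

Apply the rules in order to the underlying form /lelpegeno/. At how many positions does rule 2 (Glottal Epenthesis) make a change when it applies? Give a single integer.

1 Medial Vowel Deletion: [lelpegeno] → [llpgno]
2 Glottal Epenthesis: no change — [llpgno]
3 t-Assibilation: no change — [llpgno]
Rule 2 changed 0 position(s).

0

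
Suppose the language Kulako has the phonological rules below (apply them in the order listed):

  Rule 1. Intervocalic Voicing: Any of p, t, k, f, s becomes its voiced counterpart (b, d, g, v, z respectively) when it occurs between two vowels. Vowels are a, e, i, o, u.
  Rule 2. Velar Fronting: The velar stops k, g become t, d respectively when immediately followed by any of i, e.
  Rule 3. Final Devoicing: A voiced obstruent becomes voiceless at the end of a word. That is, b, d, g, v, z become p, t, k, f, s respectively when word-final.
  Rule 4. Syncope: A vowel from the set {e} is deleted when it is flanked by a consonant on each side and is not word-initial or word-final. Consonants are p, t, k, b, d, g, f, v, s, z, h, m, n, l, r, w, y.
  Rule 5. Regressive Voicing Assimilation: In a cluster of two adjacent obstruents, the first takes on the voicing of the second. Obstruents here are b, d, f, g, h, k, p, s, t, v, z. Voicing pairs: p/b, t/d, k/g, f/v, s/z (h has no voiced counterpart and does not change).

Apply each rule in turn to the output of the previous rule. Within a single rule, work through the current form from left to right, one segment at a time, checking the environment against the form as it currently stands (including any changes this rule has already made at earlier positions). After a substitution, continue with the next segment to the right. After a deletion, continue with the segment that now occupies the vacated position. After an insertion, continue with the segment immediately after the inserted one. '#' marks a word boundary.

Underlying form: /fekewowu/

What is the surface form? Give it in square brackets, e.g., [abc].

Rule 1 Intervocalic Voicing: [fekewowu] → [fegewowu]
Rule 2 Velar Fronting: [fegewowu] → [fedewowu]
Rule 3 Final Devoicing: no change — [fedewowu]
Rule 4 Syncope: [fedewowu] → [fdwowu]
Rule 5 Regressive Voicing Assimilation: [fdwowu] → [vdwowu]

[vdwowu]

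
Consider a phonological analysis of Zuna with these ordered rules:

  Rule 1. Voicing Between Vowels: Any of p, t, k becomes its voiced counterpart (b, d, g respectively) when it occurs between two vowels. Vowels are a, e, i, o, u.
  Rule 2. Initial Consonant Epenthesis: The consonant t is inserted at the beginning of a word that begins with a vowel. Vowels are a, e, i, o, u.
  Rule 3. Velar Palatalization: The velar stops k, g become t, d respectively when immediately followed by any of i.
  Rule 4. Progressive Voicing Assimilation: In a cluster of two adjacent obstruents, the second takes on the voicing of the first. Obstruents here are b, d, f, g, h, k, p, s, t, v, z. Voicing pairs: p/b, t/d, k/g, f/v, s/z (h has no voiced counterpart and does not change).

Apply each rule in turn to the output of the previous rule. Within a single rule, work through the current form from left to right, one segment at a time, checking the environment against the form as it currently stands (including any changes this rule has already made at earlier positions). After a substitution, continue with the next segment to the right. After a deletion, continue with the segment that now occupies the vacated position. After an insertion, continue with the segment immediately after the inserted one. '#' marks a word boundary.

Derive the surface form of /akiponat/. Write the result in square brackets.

Rule 1 Voicing Between Vowels: [akiponat] → [agibonat]
Rule 2 Initial Consonant Epenthesis: [agibonat] → [tagibonat]
Rule 3 Velar Palatalization: [tagibonat] → [tadibonat]
Rule 4 Progressive Voicing Assimilation: no change — [tadibonat]

[tadibonat]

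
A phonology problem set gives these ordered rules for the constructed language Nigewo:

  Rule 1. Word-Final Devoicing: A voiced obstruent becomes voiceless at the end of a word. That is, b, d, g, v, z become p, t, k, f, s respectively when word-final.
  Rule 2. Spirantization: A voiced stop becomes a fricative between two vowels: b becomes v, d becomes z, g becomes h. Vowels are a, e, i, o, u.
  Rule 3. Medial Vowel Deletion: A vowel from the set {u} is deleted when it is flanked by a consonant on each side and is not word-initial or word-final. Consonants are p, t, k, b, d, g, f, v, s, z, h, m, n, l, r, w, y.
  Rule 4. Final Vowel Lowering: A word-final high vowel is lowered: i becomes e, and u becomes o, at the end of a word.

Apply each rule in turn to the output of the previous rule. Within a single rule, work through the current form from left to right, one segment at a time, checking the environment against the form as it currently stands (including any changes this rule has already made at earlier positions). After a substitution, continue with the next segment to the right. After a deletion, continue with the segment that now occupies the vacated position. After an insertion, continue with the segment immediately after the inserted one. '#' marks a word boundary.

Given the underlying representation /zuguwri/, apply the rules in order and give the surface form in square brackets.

Rule 1 Word-Final Devoicing: no change — [zuguwri]
Rule 2 Spirantization: [zuguwri] → [zuhuwri]
Rule 3 Medial Vowel Deletion: [zuhuwri] → [zhwri]
Rule 4 Final Vowel Lowering: [zhwri] → [zhwre]

[zhwre]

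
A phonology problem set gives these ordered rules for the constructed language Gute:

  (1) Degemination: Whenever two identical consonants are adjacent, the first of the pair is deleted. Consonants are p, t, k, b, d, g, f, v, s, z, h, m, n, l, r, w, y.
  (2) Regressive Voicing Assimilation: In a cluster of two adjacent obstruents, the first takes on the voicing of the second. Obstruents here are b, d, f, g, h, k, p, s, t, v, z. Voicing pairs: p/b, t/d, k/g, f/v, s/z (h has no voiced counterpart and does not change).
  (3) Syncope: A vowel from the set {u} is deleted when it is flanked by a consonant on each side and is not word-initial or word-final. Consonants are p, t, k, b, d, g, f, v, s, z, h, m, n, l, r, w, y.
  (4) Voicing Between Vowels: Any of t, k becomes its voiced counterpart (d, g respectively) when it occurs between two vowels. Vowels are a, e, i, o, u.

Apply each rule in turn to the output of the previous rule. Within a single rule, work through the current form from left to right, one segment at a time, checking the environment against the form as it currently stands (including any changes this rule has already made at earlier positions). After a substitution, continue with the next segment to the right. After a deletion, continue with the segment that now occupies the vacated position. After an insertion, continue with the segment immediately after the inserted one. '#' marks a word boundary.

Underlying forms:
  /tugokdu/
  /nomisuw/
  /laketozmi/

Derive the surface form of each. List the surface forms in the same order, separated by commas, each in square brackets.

/tugokdu/:
  (1) Degemination: no change — [tugokdu]
  (2) Regressive Voicing Assimilation: [tugokdu] → [tugogdu]
  (3) Syncope: [tugogdu] → [tgogdu]
  (4) Voicing Between Vowels: no change — [tgogdu]
/nomisuw/:
  (1) Degemination: no change — [nomisuw]
  (2) Regressive Voicing Assimilation: no change — [nomisuw]
  (3) Syncope: [nomisuw] → [nomisw]
  (4) Voicing Between Vowels: no change — [nomisw]
/laketozmi/:
  (1) Degemination: no change — [laketozmi]
  (2) Regressive Voicing Assimilation: no change — [laketozmi]
  (3) Syncope: no change — [laketozmi]
  (4) Voicing Between Vowels: [laketozmi] → [lagedozmi]

[tgogdu], [nomisw], [lagedozmi]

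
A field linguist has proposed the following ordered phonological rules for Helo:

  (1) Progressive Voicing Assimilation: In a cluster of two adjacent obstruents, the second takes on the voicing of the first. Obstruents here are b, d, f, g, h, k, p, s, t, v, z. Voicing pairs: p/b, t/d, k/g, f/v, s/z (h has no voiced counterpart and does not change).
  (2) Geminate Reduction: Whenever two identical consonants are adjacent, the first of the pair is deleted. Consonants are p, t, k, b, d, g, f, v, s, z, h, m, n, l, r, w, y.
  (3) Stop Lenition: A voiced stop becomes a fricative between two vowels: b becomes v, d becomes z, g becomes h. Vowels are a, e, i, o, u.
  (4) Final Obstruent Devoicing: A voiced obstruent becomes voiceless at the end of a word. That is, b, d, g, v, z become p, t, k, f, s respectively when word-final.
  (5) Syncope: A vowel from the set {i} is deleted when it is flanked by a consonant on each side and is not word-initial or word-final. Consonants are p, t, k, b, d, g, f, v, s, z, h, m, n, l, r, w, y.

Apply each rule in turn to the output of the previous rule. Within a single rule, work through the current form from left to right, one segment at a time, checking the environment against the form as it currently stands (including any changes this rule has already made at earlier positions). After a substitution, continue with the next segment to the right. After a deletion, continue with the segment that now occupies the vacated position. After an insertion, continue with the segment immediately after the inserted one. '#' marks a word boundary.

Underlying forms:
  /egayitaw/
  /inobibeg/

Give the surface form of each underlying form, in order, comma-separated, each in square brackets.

/egayitaw/:
  (1) Progressive Voicing Assimilation: no change — [egayitaw]
  (2) Geminate Reduction: no change — [egayitaw]
  (3) Stop Lenition: [egayitaw] → [ehayitaw]
  (4) Final Obstruent Devoicing: no change — [ehayitaw]
  (5) Syncope: [ehayitaw] → [ehaytaw]
/inobibeg/:
  (1) Progressive Voicing Assimilation: no change — [inobibeg]
  (2) Geminate Reduction: no change — [inobibeg]
  (3) Stop Lenition: [inobibeg] → [inoviveg]
  (4) Final Obstruent Devoicing: [inoviveg] → [inovivek]
  (5) Syncope: [inovivek] → [inovvek]

[ehaytaw], [inovvek]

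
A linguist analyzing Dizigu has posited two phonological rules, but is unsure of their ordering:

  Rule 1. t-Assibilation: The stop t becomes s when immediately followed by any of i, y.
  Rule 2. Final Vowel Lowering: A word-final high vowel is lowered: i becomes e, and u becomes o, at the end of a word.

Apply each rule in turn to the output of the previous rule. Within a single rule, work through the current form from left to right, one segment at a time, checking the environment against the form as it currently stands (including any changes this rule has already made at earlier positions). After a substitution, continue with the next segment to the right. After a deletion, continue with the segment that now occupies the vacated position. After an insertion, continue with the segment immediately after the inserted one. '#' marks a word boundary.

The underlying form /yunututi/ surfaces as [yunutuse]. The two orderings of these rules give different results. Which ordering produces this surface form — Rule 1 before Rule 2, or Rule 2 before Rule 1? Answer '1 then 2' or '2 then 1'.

Order 1 then 2:
  1 t-Assibilation: [yunututi] → [yunutusi]
  2 Final Vowel Lowering: [yunutusi] → [yunutuse]
  result: [yunutuse]
Order 2 then 1:
  2 Final Vowel Lowering: [yunututi] → [yunutute]
  1 t-Assibilation: no change — [yunutute]
  result: [yunutute]

1 then 2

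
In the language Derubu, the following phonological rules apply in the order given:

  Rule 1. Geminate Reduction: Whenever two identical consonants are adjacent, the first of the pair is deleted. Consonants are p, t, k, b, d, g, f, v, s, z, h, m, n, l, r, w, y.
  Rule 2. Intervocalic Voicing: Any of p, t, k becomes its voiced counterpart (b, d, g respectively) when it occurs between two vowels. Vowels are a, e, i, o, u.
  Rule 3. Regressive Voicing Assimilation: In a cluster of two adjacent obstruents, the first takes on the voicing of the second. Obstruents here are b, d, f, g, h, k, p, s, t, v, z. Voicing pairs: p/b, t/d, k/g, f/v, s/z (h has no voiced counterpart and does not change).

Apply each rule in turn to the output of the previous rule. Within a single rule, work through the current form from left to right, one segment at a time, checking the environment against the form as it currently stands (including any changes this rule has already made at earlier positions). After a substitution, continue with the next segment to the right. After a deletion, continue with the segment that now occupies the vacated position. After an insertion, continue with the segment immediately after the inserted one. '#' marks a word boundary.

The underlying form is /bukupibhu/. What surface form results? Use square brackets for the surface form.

[bugubiphu]

Rule 1 Geminate Reduction: no change — [bukupibhu]
Rule 2 Intervocalic Voicing: [bukupibhu] → [bugubibhu]
Rule 3 Regressive Voicing Assimilation: [bugubibhu] → [bugubiphu]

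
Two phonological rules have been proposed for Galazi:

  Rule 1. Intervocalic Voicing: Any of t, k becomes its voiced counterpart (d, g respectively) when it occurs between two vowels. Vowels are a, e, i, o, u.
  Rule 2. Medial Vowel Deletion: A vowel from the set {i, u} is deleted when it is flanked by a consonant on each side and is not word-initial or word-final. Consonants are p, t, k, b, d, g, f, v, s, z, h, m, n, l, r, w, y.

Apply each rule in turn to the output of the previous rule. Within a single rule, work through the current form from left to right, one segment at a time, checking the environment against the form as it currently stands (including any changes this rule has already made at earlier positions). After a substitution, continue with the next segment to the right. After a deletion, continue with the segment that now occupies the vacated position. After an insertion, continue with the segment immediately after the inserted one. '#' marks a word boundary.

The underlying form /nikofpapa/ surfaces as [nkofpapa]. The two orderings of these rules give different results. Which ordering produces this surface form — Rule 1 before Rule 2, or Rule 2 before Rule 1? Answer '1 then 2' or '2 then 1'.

2 then 1

Order 1 then 2:
  1 Intervocalic Voicing: [nikofpapa] → [nigofpapa]
  2 Medial Vowel Deletion: [nigofpapa] → [ngofpapa]
  result: [ngofpapa]
Order 2 then 1:
  2 Medial Vowel Deletion: [nikofpapa] → [nkofpapa]
  1 Intervocalic Voicing: no change — [nkofpapa]
  result: [nkofpapa]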